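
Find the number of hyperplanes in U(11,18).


Hyperplanes of U(11,18) are flats of rank 10.
In a uniform matroid, these are exactly the (10)-element subsets.
Count = (18 choose 10) = 43758.

43758


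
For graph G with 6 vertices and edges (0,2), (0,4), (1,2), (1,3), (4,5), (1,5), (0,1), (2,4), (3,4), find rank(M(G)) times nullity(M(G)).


r(M) = |V| - c = 6 - 1 = 5.
nullity = |E| - r(M) = 9 - 5 = 4.
Product = 5 * 4 = 20.

20


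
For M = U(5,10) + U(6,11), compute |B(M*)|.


(M1+M2)* = M1* + M2*.
M1* = U(5,10), bases: C(10,5) = 252.
M2* = U(5,11), bases: C(11,5) = 462.
|B(M*)| = 252 * 462 = 116424.

116424


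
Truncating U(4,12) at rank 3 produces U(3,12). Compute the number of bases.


Truncating U(4,12) to rank 3 gives U(3,12).
Bases of U(3,12) are all 3-element subsets of 12 elements.
Number of bases = C(12,3) = 12! / (3! * 9!) = 220.

220


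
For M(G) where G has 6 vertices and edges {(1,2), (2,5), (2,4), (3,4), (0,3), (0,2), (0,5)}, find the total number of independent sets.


An independent set in a graphic matroid is an acyclic edge subset.
G has 6 vertices and 7 edges.
Enumerate all 2^7 = 128 subsets, checking for acyclicity.
Total independent sets = 104.

104


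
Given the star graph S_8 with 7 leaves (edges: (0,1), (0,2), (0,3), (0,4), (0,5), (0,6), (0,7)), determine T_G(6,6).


A star on 8 vertices is a tree with 7 edges.
T(x,y) = x^(7) for any tree.
T(6,6) = 6^7 = 279936.

279936


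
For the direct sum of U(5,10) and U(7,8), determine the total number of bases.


Bases of a direct sum M1 + M2: |B| = |B(M1)| * |B(M2)|.
|B(U(5,10))| = C(10,5) = 252.
|B(U(7,8))| = C(8,7) = 8.
Total bases = 252 * 8 = 2016.

2016


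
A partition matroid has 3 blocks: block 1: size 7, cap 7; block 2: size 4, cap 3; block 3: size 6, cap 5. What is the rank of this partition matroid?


Rank of a partition matroid = sum of min(|Si|, ci) for each block.
= min(7,7) + min(4,3) + min(6,5)
= 7 + 3 + 5
= 15.

15


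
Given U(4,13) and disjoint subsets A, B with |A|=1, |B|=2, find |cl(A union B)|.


|A union B| = 1 + 2 = 3 (disjoint).
In U(4,13), cl(S) = S if |S| < 4, else cl(S) = E.
Since 3 < 4, cl(A union B) = A union B.
|cl(A union B)| = 3.

3


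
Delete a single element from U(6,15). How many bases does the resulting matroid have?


Deleting e from U(6,15) gives U(6,14) since n > r.
Bases of U(6,14) = C(14,6) = 3003.

3003


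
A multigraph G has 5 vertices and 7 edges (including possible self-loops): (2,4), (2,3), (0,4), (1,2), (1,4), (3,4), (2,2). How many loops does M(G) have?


In a graphic matroid, a loop is a self-loop edge (u,u) with rank 0.
Examining all 7 edges for self-loops...
Self-loops found: (2,2)
Number of loops = 1.

1


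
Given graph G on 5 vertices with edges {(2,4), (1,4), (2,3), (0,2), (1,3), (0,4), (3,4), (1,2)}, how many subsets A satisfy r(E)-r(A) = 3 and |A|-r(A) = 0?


R(x,y) = sum over A in 2^E of x^(r(E)-r(A)) * y^(|A|-r(A)).
G has 5 vertices, 8 edges. r(E) = 4.
Enumerate all 2^8 = 256 subsets.
Count subsets with r(E)-r(A)=3 and |A|-r(A)=0: 8.

8


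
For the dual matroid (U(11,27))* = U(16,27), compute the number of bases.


The dual of U(r,n) is U(n-r, n) = U(16,27).
Bases of U(16,27) are all (16)-element subsets.
|B(M*)| = C(27,16) = 27! / (16! * 11!) = 13037895.

13037895


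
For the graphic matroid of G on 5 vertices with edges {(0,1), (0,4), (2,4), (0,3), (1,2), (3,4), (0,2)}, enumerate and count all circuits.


A circuit in a graphic matroid = edge set of a simple cycle.
G has 5 vertices and 7 edges.
Enumerating all minimal edge subsets forming cycles...
Total circuits found: 6.

6


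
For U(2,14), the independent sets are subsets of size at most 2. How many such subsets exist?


Independent sets of U(2,14) are all subsets of size <= 2.
Count = (14 choose 0) + (14 choose 1) + (14 choose 2)
     = 1 + 14 + 91
     = 106.

106


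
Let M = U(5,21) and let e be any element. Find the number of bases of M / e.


Contracting e from U(5,21) gives U(4,20).
Bases of U(4,20) = (20 choose 4) = 4845.

4845


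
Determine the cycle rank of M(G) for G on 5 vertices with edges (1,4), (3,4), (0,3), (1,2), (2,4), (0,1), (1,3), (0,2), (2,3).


Cycle rank (nullity) = |E| - r(M) = |E| - (|V| - c).
|E| = 9, |V| = 5, c = 1.
Nullity = 9 - (5 - 1) = 9 - 4 = 5.

5


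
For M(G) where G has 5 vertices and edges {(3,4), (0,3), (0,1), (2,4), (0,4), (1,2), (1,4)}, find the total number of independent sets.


An independent set in a graphic matroid is an acyclic edge subset.
G has 5 vertices and 7 edges.
Enumerate all 2^7 = 128 subsets, checking for acyclicity.
Total independent sets = 82.

82


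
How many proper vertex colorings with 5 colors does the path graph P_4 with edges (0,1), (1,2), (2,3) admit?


P(P_4, k) = k * (k-1)^(3).
P(5) = 5 * 4^3 = 5 * 64 = 320.

320


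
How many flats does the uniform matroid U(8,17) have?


Flats of U(8,17): every subset of size < 8 is a flat, plus E itself.
Count = (17 choose 0) + (17 choose 1) + (17 choose 2) + (17 choose 3) + (17 choose 4) + (17 choose 5) + (17 choose 6) + (17 choose 7) + 1
     = 1 + 17 + 136 + 680 + 2380 + 6188 + 12376 + 19448 + 1
     = 41227.

41227


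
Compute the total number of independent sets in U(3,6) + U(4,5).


For a direct sum, |I(M1+M2)| = |I(M1)| * |I(M2)|.
|I(U(3,6))| = sum C(6,k) for k=0..3 = 42.
|I(U(4,5))| = sum C(5,k) for k=0..4 = 31.
Total = 42 * 31 = 1302.

1302


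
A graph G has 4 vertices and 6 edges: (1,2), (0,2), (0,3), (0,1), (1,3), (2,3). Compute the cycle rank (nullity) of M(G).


Cycle rank (nullity) = |E| - r(M) = |E| - (|V| - c).
|E| = 6, |V| = 4, c = 1.
Nullity = 6 - (4 - 1) = 6 - 3 = 3.

3


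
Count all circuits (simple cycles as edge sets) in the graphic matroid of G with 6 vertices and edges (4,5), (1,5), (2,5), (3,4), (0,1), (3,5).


A circuit in a graphic matroid = edge set of a simple cycle.
G has 6 vertices and 6 edges.
Enumerating all minimal edge subsets forming cycles...
Total circuits found: 1.

1


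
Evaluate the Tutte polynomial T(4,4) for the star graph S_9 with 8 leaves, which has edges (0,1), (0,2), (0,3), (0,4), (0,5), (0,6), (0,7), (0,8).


A star on 9 vertices is a tree with 8 edges.
T(x,y) = x^(8) for any tree.
T(4,4) = 4^8 = 65536.

65536


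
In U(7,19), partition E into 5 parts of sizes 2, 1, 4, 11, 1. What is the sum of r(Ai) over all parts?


r(Ai) = min(|Ai|, 7) for each part.
Sum = min(2,7) + min(1,7) + min(4,7) + min(11,7) + min(1,7)
    = 2 + 1 + 4 + 7 + 1
    = 15.

15


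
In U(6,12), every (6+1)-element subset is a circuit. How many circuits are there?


In U(6,12), circuits are the (7)-element subsets.
Any set of 7 elements is dependent, and removing any one element gives
an independent set of size 6, so it is a minimal dependent set.
Number of circuits = C(12,7) = 12! / (7! * 5!) = 792.

792


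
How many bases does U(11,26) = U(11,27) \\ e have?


Deleting e from U(11,27) gives U(11,26) since n > r.
Bases of U(11,26) = C(26,11) = 7726160.

7726160


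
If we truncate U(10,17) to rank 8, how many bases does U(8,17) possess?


Truncating U(10,17) to rank 8 gives U(8,17).
Bases of U(8,17) are all 8-element subsets of 17 elements.
Number of bases = (17 choose 8) = 24310.

24310


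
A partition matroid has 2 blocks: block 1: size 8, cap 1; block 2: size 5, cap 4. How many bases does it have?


A basis picks exactly ci elements from block i.
Number of bases = product of C(|Si|, ci).
= C(8,1) * C(5,4)
= 8 * 5
= 40.

40


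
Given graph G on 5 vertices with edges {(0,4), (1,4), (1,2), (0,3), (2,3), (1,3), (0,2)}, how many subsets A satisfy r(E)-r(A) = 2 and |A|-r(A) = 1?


R(x,y) = sum over A in 2^E of x^(r(E)-r(A)) * y^(|A|-r(A)).
G has 5 vertices, 7 edges. r(E) = 4.
Enumerate all 2^7 = 128 subsets.
Count subsets with r(E)-r(A)=2 and |A|-r(A)=1: 2.

2


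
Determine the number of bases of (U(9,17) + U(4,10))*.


(M1+M2)* = M1* + M2*.
M1* = U(8,17), bases: C(17,8) = 24310.
M2* = U(6,10), bases: C(10,6) = 210.
|B(M*)| = 24310 * 210 = 5105100.

5105100


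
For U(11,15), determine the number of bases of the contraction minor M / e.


Contracting e from U(11,15) gives U(10,14).
Bases of U(10,14) = C(14,10) = 1001.

1001


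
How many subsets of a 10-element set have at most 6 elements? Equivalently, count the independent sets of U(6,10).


Independent sets of U(6,10) are all subsets of size <= 6.
Count = (10 choose 0) + (10 choose 1) + (10 choose 2) + (10 choose 3) + (10 choose 4) + (10 choose 5) + (10 choose 6)
     = 1 + 10 + 45 + 120 + 210 + 252 + 210
     = 848.

848


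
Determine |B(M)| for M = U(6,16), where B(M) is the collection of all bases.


Bases of U(6,16) are all 6-element subsets of the 16-element ground set.
Number of bases = C(16,6).
C(16,6) = 8008.

8008


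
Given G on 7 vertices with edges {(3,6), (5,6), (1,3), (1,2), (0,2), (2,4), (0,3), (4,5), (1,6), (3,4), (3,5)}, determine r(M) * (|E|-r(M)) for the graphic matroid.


r(M) = |V| - c = 7 - 1 = 6.
nullity = |E| - r(M) = 11 - 6 = 5.
Product = 6 * 5 = 30.

30


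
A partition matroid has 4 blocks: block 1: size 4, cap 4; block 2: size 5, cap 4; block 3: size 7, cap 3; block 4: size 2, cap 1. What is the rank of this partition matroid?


Rank of a partition matroid = sum of min(|Si|, ci) for each block.
= min(4,4) + min(5,4) + min(7,3) + min(2,1)
= 4 + 4 + 3 + 1
= 12.

12


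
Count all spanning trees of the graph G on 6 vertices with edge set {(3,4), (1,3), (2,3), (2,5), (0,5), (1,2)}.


By Kirchhoff's matrix tree theorem, the number of spanning trees equals
the determinant of any cofactor of the Laplacian matrix L.
G has 6 vertices and 6 edges.
Computing the (5 x 5) cofactor determinant gives 3.

3


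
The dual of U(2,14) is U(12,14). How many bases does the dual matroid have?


The dual of U(r,n) is U(n-r, n) = U(12,14).
Bases of U(12,14) are all (12)-element subsets.
|B(M*)| = C(14,12) = 14! / (12! * 2!) = 91.

91


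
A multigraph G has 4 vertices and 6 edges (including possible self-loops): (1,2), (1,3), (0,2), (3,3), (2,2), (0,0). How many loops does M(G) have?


In a graphic matroid, a loop is a self-loop edge (u,u) with rank 0.
Examining all 6 edges for self-loops...
Self-loops found: (3,3), (2,2), (0,0)
Number of loops = 3.

3


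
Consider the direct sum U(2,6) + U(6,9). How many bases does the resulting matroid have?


Bases of a direct sum M1 + M2: |B| = |B(M1)| * |B(M2)|.
|B(U(2,6))| = C(6,2) = 15.
|B(U(6,9))| = C(9,6) = 84.
Total bases = 15 * 84 = 1260.

1260


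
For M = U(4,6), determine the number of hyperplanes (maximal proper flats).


Hyperplanes of U(4,6) are flats of rank 3.
In a uniform matroid, these are exactly the (3)-element subsets.
Count = (6 choose 3) = 20.

20


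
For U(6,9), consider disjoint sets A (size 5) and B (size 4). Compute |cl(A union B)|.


|A union B| = 5 + 4 = 9 (disjoint).
In U(6,9), cl(S) = S if |S| < 6, else cl(S) = E.
Since 9 >= 6, cl(A union B) = E.
|cl(A union B)| = 9.

9


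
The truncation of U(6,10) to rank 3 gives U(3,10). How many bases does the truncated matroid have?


Truncating U(6,10) to rank 3 gives U(3,10).
Bases of U(3,10) are all 3-element subsets of 10 elements.
Number of bases = C(10,3) = 10! / (3! * 7!) = 120.

120


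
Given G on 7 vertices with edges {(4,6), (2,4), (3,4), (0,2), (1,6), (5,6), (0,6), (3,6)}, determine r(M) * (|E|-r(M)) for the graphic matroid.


r(M) = |V| - c = 7 - 1 = 6.
nullity = |E| - r(M) = 8 - 6 = 2.
Product = 6 * 2 = 12.

12


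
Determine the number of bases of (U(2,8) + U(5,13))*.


(M1+M2)* = M1* + M2*.
M1* = U(6,8), bases: C(8,6) = 28.
M2* = U(8,13), bases: C(13,8) = 1287.
|B(M*)| = 28 * 1287 = 36036.

36036


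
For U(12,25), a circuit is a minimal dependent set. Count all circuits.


In U(12,25), circuits are the (13)-element subsets.
Any set of 13 elements is dependent, and removing any one element gives
an independent set of size 12, so it is a minimal dependent set.
Number of circuits = (25 choose 13) = 5200300.

5200300


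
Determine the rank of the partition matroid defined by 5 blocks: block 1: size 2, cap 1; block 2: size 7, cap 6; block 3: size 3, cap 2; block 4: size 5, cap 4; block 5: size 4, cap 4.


Rank of a partition matroid = sum of min(|Si|, ci) for each block.
= min(2,1) + min(7,6) + min(3,2) + min(5,4) + min(4,4)
= 1 + 6 + 2 + 4 + 4
= 17.

17


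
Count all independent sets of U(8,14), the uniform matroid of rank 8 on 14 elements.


Independent sets of U(8,14) are all subsets of size <= 8.
Count = C(14,0) + C(14,1) + C(14,2) + C(14,3) + C(14,4) + C(14,5) + C(14,6) + C(14,7) + C(14,8)
     = 1 + 14 + 91 + 364 + 1001 + 2002 + 3003 + 3432 + 3003
     = 12911.

12911


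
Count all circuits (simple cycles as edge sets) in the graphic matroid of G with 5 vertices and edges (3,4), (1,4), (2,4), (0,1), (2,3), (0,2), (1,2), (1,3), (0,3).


A circuit in a graphic matroid = edge set of a simple cycle.
G has 5 vertices and 9 edges.
Enumerating all minimal edge subsets forming cycles...
Total circuits found: 22.

22


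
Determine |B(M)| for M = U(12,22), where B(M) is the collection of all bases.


Bases of U(12,22) are all 12-element subsets of the 22-element ground set.
Number of bases = C(22,12).
C(22,12) = 22! / (12! * 10!) = 646646.

646646


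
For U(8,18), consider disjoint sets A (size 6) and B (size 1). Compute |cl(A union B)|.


|A union B| = 6 + 1 = 7 (disjoint).
In U(8,18), cl(S) = S if |S| < 8, else cl(S) = E.
Since 7 < 8, cl(A union B) = A union B.
|cl(A union B)| = 7.

7


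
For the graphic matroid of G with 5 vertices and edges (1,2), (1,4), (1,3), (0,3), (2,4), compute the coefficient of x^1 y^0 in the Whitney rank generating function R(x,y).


R(x,y) = sum over A in 2^E of x^(r(E)-r(A)) * y^(|A|-r(A)).
G has 5 vertices, 5 edges. r(E) = 4.
Enumerate all 2^5 = 32 subsets.
Count subsets with r(E)-r(A)=1 and |A|-r(A)=0: 9.

9


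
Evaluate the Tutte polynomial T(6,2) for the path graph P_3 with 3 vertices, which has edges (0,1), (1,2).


A path on 3 vertices is a tree with 2 edges.
T(x,y) = x^(2) for any tree.
T(6,2) = 6^2 = 36.

36


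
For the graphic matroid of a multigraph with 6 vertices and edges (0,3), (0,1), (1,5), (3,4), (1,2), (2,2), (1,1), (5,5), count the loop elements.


In a graphic matroid, a loop is a self-loop edge (u,u) with rank 0.
Examining all 8 edges for self-loops...
Self-loops found: (2,2), (1,1), (5,5)
Number of loops = 3.

3


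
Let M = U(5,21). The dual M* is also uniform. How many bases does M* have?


The dual of U(r,n) is U(n-r, n) = U(16,21).
Bases of U(16,21) are all (16)-element subsets.
|B(M*)| = C(21,16) = 21! / (16! * 5!) = 20349.

20349


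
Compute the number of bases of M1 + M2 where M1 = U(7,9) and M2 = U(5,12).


Bases of a direct sum M1 + M2: |B| = |B(M1)| * |B(M2)|.
|B(U(7,9))| = C(9,7) = 36.
|B(U(5,12))| = C(12,5) = 792.
Total bases = 36 * 792 = 28512.

28512


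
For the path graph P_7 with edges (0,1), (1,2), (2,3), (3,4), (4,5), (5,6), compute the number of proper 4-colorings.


P(P_7, k) = k * (k-1)^(6).
P(4) = 4 * 3^6 = 4 * 729 = 2916.

2916


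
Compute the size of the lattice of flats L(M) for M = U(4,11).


Flats of U(4,11): every subset of size < 4 is a flat, plus E itself.
Count = (11 choose 0) + (11 choose 1) + (11 choose 2) + (11 choose 3) + 1
     = 1 + 11 + 55 + 165 + 1
     = 233.

233


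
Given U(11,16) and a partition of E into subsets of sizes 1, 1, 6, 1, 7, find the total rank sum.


r(Ai) = min(|Ai|, 11) for each part.
Sum = min(1,11) + min(1,11) + min(6,11) + min(1,11) + min(7,11)
    = 1 + 1 + 6 + 1 + 7
    = 16.

16


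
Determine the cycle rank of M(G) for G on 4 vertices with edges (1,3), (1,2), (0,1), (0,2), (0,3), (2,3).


Cycle rank (nullity) = |E| - r(M) = |E| - (|V| - c).
|E| = 6, |V| = 4, c = 1.
Nullity = 6 - (4 - 1) = 6 - 3 = 3.

3


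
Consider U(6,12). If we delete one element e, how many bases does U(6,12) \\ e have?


Deleting e from U(6,12) gives U(6,11) since n > r.
Bases of U(6,11) = C(11,6) = 462.

462


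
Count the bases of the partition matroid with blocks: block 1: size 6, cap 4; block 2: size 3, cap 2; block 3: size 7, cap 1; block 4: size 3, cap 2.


A basis picks exactly ci elements from block i.
Number of bases = product of C(|Si|, ci).
= C(6,4) * C(3,2) * C(7,1) * C(3,2)
= 15 * 3 * 7 * 3
= 945.

945


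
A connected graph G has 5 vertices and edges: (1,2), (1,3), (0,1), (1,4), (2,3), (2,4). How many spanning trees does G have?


By Kirchhoff's matrix tree theorem, the number of spanning trees equals
the determinant of any cofactor of the Laplacian matrix L.
G has 5 vertices and 6 edges.
Computing the (4 x 4) cofactor determinant gives 8.

8


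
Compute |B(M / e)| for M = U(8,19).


Contracting e from U(8,19) gives U(7,18).
Bases of U(7,18) = (18 choose 7) = 31824.

31824


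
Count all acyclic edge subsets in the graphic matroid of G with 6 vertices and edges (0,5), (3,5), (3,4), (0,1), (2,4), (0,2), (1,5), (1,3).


An independent set in a graphic matroid is an acyclic edge subset.
G has 6 vertices and 8 edges.
Enumerate all 2^8 = 256 subsets, checking for acyclicity.
Total independent sets = 182.

182


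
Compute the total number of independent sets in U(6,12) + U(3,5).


For a direct sum, |I(M1+M2)| = |I(M1)| * |I(M2)|.
|I(U(6,12))| = sum C(12,k) for k=0..6 = 2510.
|I(U(3,5))| = sum C(5,k) for k=0..3 = 26.
Total = 2510 * 26 = 65260.

65260


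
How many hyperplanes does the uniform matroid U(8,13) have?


Hyperplanes of U(8,13) are flats of rank 7.
In a uniform matroid, these are exactly the (7)-element subsets.
Count = (13 choose 7) = 1716.

1716


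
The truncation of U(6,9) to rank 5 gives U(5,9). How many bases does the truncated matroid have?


Truncating U(6,9) to rank 5 gives U(5,9).
Bases of U(5,9) are all 5-element subsets of 9 elements.
Number of bases = C(9,5) = 9! / (5! * 4!) = 126.

126


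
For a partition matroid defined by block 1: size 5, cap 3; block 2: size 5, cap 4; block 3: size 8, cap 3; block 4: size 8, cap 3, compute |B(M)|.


A basis picks exactly ci elements from block i.
Number of bases = product of C(|Si|, ci).
= C(5,3) * C(5,4) * C(8,3) * C(8,3)
= 10 * 5 * 56 * 56
= 156800.

156800


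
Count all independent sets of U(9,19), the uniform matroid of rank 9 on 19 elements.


Independent sets of U(9,19) are all subsets of size <= 9.
Count = (19 choose 0) + (19 choose 1) + (19 choose 2) + (19 choose 3) + (19 choose 4) + (19 choose 5) + (19 choose 6) + (19 choose 7) + (19 choose 8) + (19 choose 9)
     = 1 + 19 + 171 + 969 + 3876 + 11628 + 27132 + 50388 + 75582 + 92378
     = 262144.

262144


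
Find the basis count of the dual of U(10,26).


The dual of U(r,n) is U(n-r, n) = U(16,26).
Bases of U(16,26) are all (16)-element subsets.
|B(M*)| = C(26,16) = 26! / (16! * 10!) = 5311735.

5311735


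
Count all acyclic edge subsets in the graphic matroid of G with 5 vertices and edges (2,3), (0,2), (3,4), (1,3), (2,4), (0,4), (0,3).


An independent set in a graphic matroid is an acyclic edge subset.
G has 5 vertices and 7 edges.
Enumerate all 2^7 = 128 subsets, checking for acyclicity.
Total independent sets = 76.

76


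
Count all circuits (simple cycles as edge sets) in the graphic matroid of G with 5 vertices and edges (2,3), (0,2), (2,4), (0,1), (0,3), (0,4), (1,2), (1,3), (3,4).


A circuit in a graphic matroid = edge set of a simple cycle.
G has 5 vertices and 9 edges.
Enumerating all minimal edge subsets forming cycles...
Total circuits found: 22.

22


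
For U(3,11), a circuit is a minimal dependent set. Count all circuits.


In U(3,11), circuits are the (4)-element subsets.
Any set of 4 elements is dependent, and removing any one element gives
an independent set of size 3, so it is a minimal dependent set.
Number of circuits = (11 choose 4) = 330.

330


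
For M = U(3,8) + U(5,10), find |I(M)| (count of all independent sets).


For a direct sum, |I(M1+M2)| = |I(M1)| * |I(M2)|.
|I(U(3,8))| = sum C(8,k) for k=0..3 = 93.
|I(U(5,10))| = sum C(10,k) for k=0..5 = 638.
Total = 93 * 638 = 59334.

59334


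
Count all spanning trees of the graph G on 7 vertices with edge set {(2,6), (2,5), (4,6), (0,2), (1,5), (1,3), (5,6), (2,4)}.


By Kirchhoff's matrix tree theorem, the number of spanning trees equals
the determinant of any cofactor of the Laplacian matrix L.
G has 7 vertices and 8 edges.
Computing the (6 x 6) cofactor determinant gives 8.

8


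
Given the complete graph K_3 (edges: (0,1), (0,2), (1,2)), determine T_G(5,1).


T(K_3; x,y) = x^2 + x + y.
T(5,1) = 25 + 5 + 1 = 31.

31


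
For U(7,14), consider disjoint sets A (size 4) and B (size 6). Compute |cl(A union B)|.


|A union B| = 4 + 6 = 10 (disjoint).
In U(7,14), cl(S) = S if |S| < 7, else cl(S) = E.
Since 10 >= 7, cl(A union B) = E.
|cl(A union B)| = 14.

14


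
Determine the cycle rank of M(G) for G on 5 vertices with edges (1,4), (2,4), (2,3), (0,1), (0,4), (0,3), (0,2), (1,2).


Cycle rank (nullity) = |E| - r(M) = |E| - (|V| - c).
|E| = 8, |V| = 5, c = 1.
Nullity = 8 - (5 - 1) = 8 - 4 = 4.

4


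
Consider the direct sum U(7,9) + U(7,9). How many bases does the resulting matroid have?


Bases of a direct sum M1 + M2: |B| = |B(M1)| * |B(M2)|.
|B(U(7,9))| = C(9,7) = 36.
|B(U(7,9))| = C(9,7) = 36.
Total bases = 36 * 36 = 1296.

1296


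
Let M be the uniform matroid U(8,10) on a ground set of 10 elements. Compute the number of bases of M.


Bases of U(8,10) are all 8-element subsets of the 10-element ground set.
Number of bases = C(10,8).
(10 choose 8) = 45.

45


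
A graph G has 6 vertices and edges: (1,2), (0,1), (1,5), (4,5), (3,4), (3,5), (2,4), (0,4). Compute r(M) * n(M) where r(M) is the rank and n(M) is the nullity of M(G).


r(M) = |V| - c = 6 - 1 = 5.
nullity = |E| - r(M) = 8 - 5 = 3.
Product = 5 * 3 = 15.

15


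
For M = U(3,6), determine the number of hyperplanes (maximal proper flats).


Hyperplanes of U(3,6) are flats of rank 2.
In a uniform matroid, these are exactly the (2)-element subsets.
Count = C(6,2) = 6! / (2! * 4!) = 15.

15


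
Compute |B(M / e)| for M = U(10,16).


Contracting e from U(10,16) gives U(9,15).
Bases of U(9,15) = C(15,9) = 5005.

5005


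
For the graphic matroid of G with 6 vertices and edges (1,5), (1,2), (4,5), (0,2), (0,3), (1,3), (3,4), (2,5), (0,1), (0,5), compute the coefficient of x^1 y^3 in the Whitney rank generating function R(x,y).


R(x,y) = sum over A in 2^E of x^(r(E)-r(A)) * y^(|A|-r(A)).
G has 6 vertices, 10 edges. r(E) = 5.
Enumerate all 2^10 = 1024 subsets.
Count subsets with r(E)-r(A)=1 and |A|-r(A)=3: 11.

11


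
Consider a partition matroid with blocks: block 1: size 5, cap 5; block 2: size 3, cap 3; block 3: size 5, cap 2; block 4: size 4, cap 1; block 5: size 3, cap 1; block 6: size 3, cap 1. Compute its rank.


Rank of a partition matroid = sum of min(|Si|, ci) for each block.
= min(5,5) + min(3,3) + min(5,2) + min(4,1) + min(3,1) + min(3,1)
= 5 + 3 + 2 + 1 + 1 + 1
= 13.

13


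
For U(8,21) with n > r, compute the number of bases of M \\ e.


Deleting e from U(8,21) gives U(8,20) since n > r.
Bases of U(8,20) = C(20,8) = 20! / (8! * 12!) = 125970.

125970


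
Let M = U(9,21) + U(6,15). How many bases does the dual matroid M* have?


(M1+M2)* = M1* + M2*.
M1* = U(12,21), bases: C(21,12) = 293930.
M2* = U(9,15), bases: C(15,9) = 5005.
|B(M*)| = 293930 * 5005 = 1471119650.

1471119650


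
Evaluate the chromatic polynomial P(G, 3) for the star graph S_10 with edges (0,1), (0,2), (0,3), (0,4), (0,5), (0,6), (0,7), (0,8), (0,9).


P(tree, k) = k * (k-1)^(9) for any tree on 10 vertices.
P(3) = 3 * 2^9 = 3 * 512 = 1536.

1536


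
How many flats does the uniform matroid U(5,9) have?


Flats of U(5,9): every subset of size < 5 is a flat, plus E itself.
Count = C(9,0) + C(9,1) + C(9,2) + C(9,3) + C(9,4) + 1
     = 1 + 9 + 36 + 84 + 126 + 1
     = 257.

257


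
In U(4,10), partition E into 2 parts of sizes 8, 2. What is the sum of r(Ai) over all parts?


r(Ai) = min(|Ai|, 4) for each part.
Sum = min(8,4) + min(2,4)
    = 4 + 2
    = 6.

6


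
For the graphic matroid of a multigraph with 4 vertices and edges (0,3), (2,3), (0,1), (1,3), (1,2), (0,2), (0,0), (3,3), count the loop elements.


In a graphic matroid, a loop is a self-loop edge (u,u) with rank 0.
Examining all 8 edges for self-loops...
Self-loops found: (0,0), (3,3)
Number of loops = 2.

2


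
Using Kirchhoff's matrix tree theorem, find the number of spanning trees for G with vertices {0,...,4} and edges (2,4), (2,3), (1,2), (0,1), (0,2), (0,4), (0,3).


By Kirchhoff's matrix tree theorem, the number of spanning trees equals
the determinant of any cofactor of the Laplacian matrix L.
G has 5 vertices and 7 edges.
Computing the (4 x 4) cofactor determinant gives 20.

20


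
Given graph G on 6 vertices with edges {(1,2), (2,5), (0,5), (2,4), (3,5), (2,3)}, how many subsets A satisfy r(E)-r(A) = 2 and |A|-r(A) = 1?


R(x,y) = sum over A in 2^E of x^(r(E)-r(A)) * y^(|A|-r(A)).
G has 6 vertices, 6 edges. r(E) = 5.
Enumerate all 2^6 = 64 subsets.
Count subsets with r(E)-r(A)=2 and |A|-r(A)=1: 3.

3


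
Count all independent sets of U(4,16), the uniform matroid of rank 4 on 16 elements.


Independent sets of U(4,16) are all subsets of size <= 4.
Count = C(16,0) + C(16,1) + C(16,2) + C(16,3) + C(16,4)
     = 1 + 16 + 120 + 560 + 1820
     = 2517.

2517


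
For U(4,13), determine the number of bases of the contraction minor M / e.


Contracting e from U(4,13) gives U(3,12).
Bases of U(3,12) = C(12,3) = (12 * 11 * 10) / (1 * 2 * 3) = 220.

220


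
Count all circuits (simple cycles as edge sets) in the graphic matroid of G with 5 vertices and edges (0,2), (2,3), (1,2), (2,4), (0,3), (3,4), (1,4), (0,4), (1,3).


A circuit in a graphic matroid = edge set of a simple cycle.
G has 5 vertices and 9 edges.
Enumerating all minimal edge subsets forming cycles...
Total circuits found: 22.

22


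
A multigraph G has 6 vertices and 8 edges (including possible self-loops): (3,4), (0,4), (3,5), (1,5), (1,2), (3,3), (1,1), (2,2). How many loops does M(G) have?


In a graphic matroid, a loop is a self-loop edge (u,u) with rank 0.
Examining all 8 edges for self-loops...
Self-loops found: (3,3), (1,1), (2,2)
Number of loops = 3.

3


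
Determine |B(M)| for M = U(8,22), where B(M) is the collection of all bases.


Bases of U(8,22) are all 8-element subsets of the 22-element ground set.
Number of bases = C(22,8).
(22 choose 8) = 319770.

319770


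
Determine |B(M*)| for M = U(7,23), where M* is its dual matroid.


The dual of U(r,n) is U(n-r, n) = U(16,23).
Bases of U(16,23) are all (16)-element subsets.
|B(M*)| = C(23,16) = 245157.

245157


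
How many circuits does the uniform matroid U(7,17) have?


In U(7,17), circuits are the (8)-element subsets.
Any set of 8 elements is dependent, and removing any one element gives
an independent set of size 7, so it is a minimal dependent set.
Number of circuits = C(17,8) = 24310.

24310


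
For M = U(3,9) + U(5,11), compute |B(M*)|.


(M1+M2)* = M1* + M2*.
M1* = U(6,9), bases: C(9,6) = 84.
M2* = U(6,11), bases: C(11,6) = 462.
|B(M*)| = 84 * 462 = 38808.

38808


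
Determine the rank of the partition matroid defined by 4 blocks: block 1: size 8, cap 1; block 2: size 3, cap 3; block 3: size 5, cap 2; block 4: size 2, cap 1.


Rank of a partition matroid = sum of min(|Si|, ci) for each block.
= min(8,1) + min(3,3) + min(5,2) + min(2,1)
= 1 + 3 + 2 + 1
= 7.

7


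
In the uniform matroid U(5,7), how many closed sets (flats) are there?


Flats of U(5,7): every subset of size < 5 is a flat, plus E itself.
Count = (7 choose 0) + (7 choose 1) + (7 choose 2) + (7 choose 3) + (7 choose 4) + 1
     = 1 + 7 + 21 + 35 + 35 + 1
     = 100.

100


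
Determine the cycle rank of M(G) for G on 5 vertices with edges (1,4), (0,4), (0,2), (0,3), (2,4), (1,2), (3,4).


Cycle rank (nullity) = |E| - r(M) = |E| - (|V| - c).
|E| = 7, |V| = 5, c = 1.
Nullity = 7 - (5 - 1) = 7 - 4 = 3.

3


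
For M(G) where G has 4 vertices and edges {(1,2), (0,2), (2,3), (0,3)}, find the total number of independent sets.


An independent set in a graphic matroid is an acyclic edge subset.
G has 4 vertices and 4 edges.
Enumerate all 2^4 = 16 subsets, checking for acyclicity.
Total independent sets = 14.

14


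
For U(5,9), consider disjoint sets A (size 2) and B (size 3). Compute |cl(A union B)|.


|A union B| = 2 + 3 = 5 (disjoint).
In U(5,9), cl(S) = S if |S| < 5, else cl(S) = E.
Since 5 >= 5, cl(A union B) = E.
|cl(A union B)| = 9.

9


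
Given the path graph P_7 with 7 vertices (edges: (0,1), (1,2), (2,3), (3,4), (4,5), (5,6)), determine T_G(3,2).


A path on 7 vertices is a tree with 6 edges.
T(x,y) = x^(6) for any tree.
T(3,2) = 3^6 = 729.

729


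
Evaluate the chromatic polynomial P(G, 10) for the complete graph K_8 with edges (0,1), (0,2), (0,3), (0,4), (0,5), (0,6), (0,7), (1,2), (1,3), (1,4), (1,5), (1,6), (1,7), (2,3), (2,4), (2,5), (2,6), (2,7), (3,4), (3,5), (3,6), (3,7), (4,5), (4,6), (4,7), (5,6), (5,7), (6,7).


P(K_8, k) = k(k-1)(k-2)...(k-7).
P(10) = (10) * (9) * (8) * (7) * (6) * (5) * (4) * (3) = 1814400.

1814400


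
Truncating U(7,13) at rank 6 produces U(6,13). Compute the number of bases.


Truncating U(7,13) to rank 6 gives U(6,13).
Bases of U(6,13) are all 6-element subsets of 13 elements.
Number of bases = C(13,6) = 13! / (6! * 7!) = 1716.

1716


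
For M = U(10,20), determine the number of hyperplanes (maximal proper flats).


Hyperplanes of U(10,20) are flats of rank 9.
In a uniform matroid, these are exactly the (9)-element subsets.
Count = C(20,9) = 167960.

167960


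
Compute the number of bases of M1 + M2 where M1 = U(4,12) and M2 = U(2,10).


Bases of a direct sum M1 + M2: |B| = |B(M1)| * |B(M2)|.
|B(U(4,12))| = C(12,4) = 495.
|B(U(2,10))| = C(10,2) = 45.
Total bases = 495 * 45 = 22275.

22275


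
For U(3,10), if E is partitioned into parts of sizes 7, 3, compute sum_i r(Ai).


r(Ai) = min(|Ai|, 3) for each part.
Sum = min(7,3) + min(3,3)
    = 3 + 3
    = 6.

6


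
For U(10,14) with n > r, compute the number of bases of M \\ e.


Deleting e from U(10,14) gives U(10,13) since n > r.
Bases of U(10,13) = C(13,10) = 286.

286


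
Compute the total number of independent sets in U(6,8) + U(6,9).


For a direct sum, |I(M1+M2)| = |I(M1)| * |I(M2)|.
|I(U(6,8))| = sum C(8,k) for k=0..6 = 247.
|I(U(6,9))| = sum C(9,k) for k=0..6 = 466.
Total = 247 * 466 = 115102.

115102


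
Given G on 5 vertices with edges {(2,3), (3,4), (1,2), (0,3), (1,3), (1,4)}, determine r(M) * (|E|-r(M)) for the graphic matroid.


r(M) = |V| - c = 5 - 1 = 4.
nullity = |E| - r(M) = 6 - 4 = 2.
Product = 4 * 2 = 8.

8


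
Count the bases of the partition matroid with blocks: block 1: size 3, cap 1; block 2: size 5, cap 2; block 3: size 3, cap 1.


A basis picks exactly ci elements from block i.
Number of bases = product of C(|Si|, ci).
= C(3,1) * C(5,2) * C(3,1)
= 3 * 10 * 3
= 90.

90


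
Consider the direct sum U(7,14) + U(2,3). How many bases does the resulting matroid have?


Bases of a direct sum M1 + M2: |B| = |B(M1)| * |B(M2)|.
|B(U(7,14))| = C(14,7) = 3432.
|B(U(2,3))| = C(3,2) = 3.
Total bases = 3432 * 3 = 10296.

10296


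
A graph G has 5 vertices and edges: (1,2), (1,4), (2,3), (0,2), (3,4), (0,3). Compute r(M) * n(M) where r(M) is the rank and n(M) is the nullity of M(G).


r(M) = |V| - c = 5 - 1 = 4.
nullity = |E| - r(M) = 6 - 4 = 2.
Product = 4 * 2 = 8.

8


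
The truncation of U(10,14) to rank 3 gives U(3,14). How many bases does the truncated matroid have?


Truncating U(10,14) to rank 3 gives U(3,14).
Bases of U(3,14) are all 3-element subsets of 14 elements.
Number of bases = (14 choose 3) = 364.

364


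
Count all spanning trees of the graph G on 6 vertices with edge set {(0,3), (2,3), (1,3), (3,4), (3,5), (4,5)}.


By Kirchhoff's matrix tree theorem, the number of spanning trees equals
the determinant of any cofactor of the Laplacian matrix L.
G has 6 vertices and 6 edges.
Computing the (5 x 5) cofactor determinant gives 3.

3


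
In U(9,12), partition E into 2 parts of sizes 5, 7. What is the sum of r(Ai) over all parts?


r(Ai) = min(|Ai|, 9) for each part.
Sum = min(5,9) + min(7,9)
    = 5 + 7
    = 12.

12


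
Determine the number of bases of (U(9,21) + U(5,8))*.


(M1+M2)* = M1* + M2*.
M1* = U(12,21), bases: C(21,12) = 293930.
M2* = U(3,8), bases: C(8,3) = 56.
|B(M*)| = 293930 * 56 = 16460080.

16460080


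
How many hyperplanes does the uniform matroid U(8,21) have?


Hyperplanes of U(8,21) are flats of rank 7.
In a uniform matroid, these are exactly the (7)-element subsets.
Count = C(21,7) = 21! / (7! * 14!) = 116280.

116280


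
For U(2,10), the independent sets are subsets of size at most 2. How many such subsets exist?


Independent sets of U(2,10) are all subsets of size <= 2.
Count = (10 choose 0) + (10 choose 1) + (10 choose 2)
     = 1 + 10 + 45
     = 56.

56


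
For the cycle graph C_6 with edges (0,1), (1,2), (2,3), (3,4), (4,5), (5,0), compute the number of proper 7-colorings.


P(C_6, k) = (k-1)^6 + (-1)^6*(k-1).
P(7) = (6)^6 + 6
= 46656 + 6 = 46662.

46662


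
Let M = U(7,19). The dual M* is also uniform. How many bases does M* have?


The dual of U(r,n) is U(n-r, n) = U(12,19).
Bases of U(12,19) are all (12)-element subsets.
|B(M*)| = (19 choose 12) = 50388.

50388


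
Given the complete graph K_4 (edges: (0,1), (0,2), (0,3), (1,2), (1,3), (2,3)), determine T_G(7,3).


T(K_4; x,y) = x^3 + 3x^2 + 4xy + 2x + y^3 + 3y^2 + 2y.
Substituting x=7, y=3:
= 343 + 147 + 84 + 14 + 27 + 27 + 6
= 648.

648


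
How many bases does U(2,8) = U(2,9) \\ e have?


Deleting e from U(2,9) gives U(2,8) since n > r.
Bases of U(2,8) = (8 choose 2) = 28.

28


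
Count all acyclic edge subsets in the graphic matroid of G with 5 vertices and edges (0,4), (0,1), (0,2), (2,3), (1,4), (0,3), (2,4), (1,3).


An independent set in a graphic matroid is an acyclic edge subset.
G has 5 vertices and 8 edges.
Enumerate all 2^8 = 256 subsets, checking for acyclicity.
Total independent sets = 134.

134


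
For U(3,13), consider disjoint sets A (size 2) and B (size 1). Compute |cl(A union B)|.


|A union B| = 2 + 1 = 3 (disjoint).
In U(3,13), cl(S) = S if |S| < 3, else cl(S) = E.
Since 3 >= 3, cl(A union B) = E.
|cl(A union B)| = 13.

13


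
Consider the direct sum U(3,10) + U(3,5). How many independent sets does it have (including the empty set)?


For a direct sum, |I(M1+M2)| = |I(M1)| * |I(M2)|.
|I(U(3,10))| = sum C(10,k) for k=0..3 = 176.
|I(U(3,5))| = sum C(5,k) for k=0..3 = 26.
Total = 176 * 26 = 4576.

4576


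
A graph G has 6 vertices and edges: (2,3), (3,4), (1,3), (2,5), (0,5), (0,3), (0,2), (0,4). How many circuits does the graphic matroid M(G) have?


A circuit in a graphic matroid = edge set of a simple cycle.
G has 6 vertices and 8 edges.
Enumerating all minimal edge subsets forming cycles...
Total circuits found: 6.

6


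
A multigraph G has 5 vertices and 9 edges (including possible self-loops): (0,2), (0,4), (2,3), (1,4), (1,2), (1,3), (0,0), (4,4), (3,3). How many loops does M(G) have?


In a graphic matroid, a loop is a self-loop edge (u,u) with rank 0.
Examining all 9 edges for self-loops...
Self-loops found: (0,0), (4,4), (3,3)
Number of loops = 3.

3


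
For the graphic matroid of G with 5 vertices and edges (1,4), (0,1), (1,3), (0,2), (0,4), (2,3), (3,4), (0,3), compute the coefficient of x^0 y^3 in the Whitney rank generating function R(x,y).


R(x,y) = sum over A in 2^E of x^(r(E)-r(A)) * y^(|A|-r(A)).
G has 5 vertices, 8 edges. r(E) = 4.
Enumerate all 2^8 = 256 subsets.
Count subsets with r(E)-r(A)=0 and |A|-r(A)=3: 8.

8


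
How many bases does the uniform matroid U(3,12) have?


Bases of U(3,12) are all 3-element subsets of the 12-element ground set.
Number of bases = C(12,3).
(12 choose 3) = 220.

220


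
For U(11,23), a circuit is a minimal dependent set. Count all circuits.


In U(11,23), circuits are the (12)-element subsets.
Any set of 12 elements is dependent, and removing any one element gives
an independent set of size 11, so it is a minimal dependent set.
Number of circuits = (23 choose 12) = 1352078.

1352078


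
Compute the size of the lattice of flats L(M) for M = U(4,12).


Flats of U(4,12): every subset of size < 4 is a flat, plus E itself.
Count = (12 choose 0) + (12 choose 1) + (12 choose 2) + (12 choose 3) + 1
     = 1 + 12 + 66 + 220 + 1
     = 300.

300


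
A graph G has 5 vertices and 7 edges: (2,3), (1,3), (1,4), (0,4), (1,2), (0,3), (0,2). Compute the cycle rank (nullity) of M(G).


Cycle rank (nullity) = |E| - r(M) = |E| - (|V| - c).
|E| = 7, |V| = 5, c = 1.
Nullity = 7 - (5 - 1) = 7 - 4 = 3.

3


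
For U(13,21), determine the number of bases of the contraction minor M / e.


Contracting e from U(13,21) gives U(12,20).
Bases of U(12,20) = C(20,12) = 20! / (12! * 8!) = 125970.

125970


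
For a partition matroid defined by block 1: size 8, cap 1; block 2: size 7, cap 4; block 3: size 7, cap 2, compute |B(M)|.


A basis picks exactly ci elements from block i.
Number of bases = product of C(|Si|, ci).
= C(8,1) * C(7,4) * C(7,2)
= 8 * 35 * 21
= 5880.

5880


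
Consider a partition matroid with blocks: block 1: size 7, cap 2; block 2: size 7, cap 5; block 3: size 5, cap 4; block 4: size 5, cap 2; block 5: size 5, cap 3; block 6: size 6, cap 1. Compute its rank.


Rank of a partition matroid = sum of min(|Si|, ci) for each block.
= min(7,2) + min(7,5) + min(5,4) + min(5,2) + min(5,3) + min(6,1)
= 2 + 5 + 4 + 2 + 3 + 1
= 17.

17


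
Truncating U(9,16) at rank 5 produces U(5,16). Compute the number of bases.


Truncating U(9,16) to rank 5 gives U(5,16).
Bases of U(5,16) are all 5-element subsets of 16 elements.
Number of bases = C(16,5) = 16! / (5! * 11!) = 4368.

4368


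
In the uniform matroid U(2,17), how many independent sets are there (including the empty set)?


Independent sets of U(2,17) are all subsets of size <= 2.
Count = (17 choose 0) + (17 choose 1) + (17 choose 2)
     = 1 + 17 + 136
     = 154.

154


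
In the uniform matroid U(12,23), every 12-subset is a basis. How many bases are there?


Bases of U(12,23) are all 12-element subsets of the 23-element ground set.
Number of bases = C(23,12).
(23 choose 12) = 1352078.

1352078


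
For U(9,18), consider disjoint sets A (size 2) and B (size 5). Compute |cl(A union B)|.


|A union B| = 2 + 5 = 7 (disjoint).
In U(9,18), cl(S) = S if |S| < 9, else cl(S) = E.
Since 7 < 9, cl(A union B) = A union B.
|cl(A union B)| = 7.

7


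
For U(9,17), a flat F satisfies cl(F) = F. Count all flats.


Flats of U(9,17): every subset of size < 9 is a flat, plus E itself.
Count = C(17,0) + C(17,1) + C(17,2) + C(17,3) + C(17,4) + C(17,5) + C(17,6) + C(17,7) + C(17,8) + 1
     = 1 + 17 + 136 + 680 + 2380 + 6188 + 12376 + 19448 + 24310 + 1
     = 65537.

65537


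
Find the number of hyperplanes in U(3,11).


Hyperplanes of U(3,11) are flats of rank 2.
In a uniform matroid, these are exactly the (2)-element subsets.
Count = C(11,2) = 11! / (2! * 9!) = 55.

55


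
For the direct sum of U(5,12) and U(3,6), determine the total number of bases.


Bases of a direct sum M1 + M2: |B| = |B(M1)| * |B(M2)|.
|B(U(5,12))| = C(12,5) = 792.
|B(U(3,6))| = C(6,3) = 20.
Total bases = 792 * 20 = 15840.

15840


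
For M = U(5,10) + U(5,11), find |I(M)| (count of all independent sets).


For a direct sum, |I(M1+M2)| = |I(M1)| * |I(M2)|.
|I(U(5,10))| = sum C(10,k) for k=0..5 = 638.
|I(U(5,11))| = sum C(11,k) for k=0..5 = 1024.
Total = 638 * 1024 = 653312.

653312
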